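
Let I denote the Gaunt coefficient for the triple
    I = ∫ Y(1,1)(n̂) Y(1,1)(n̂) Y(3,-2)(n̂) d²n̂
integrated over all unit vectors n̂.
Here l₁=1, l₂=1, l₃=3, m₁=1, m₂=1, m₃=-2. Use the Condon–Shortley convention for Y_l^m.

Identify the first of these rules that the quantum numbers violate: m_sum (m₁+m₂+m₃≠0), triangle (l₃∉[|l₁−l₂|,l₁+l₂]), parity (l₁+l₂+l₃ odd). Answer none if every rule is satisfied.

triangle

m₁+m₂+m₃ = 1 + 1 − 2 = 0  ✓
triangle: |1−1|=0 ≤ l₃=3 ≤ 1+1=2  ✗
parity: l₁+l₂+l₃ = 5 is odd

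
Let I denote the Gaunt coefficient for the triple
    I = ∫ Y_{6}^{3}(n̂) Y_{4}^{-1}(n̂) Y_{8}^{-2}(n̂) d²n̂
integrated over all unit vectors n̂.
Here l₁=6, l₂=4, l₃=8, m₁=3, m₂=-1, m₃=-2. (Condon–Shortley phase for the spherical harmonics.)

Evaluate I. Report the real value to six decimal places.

-0.117096

m-sum 0 ✓  L=18 even ✓  2≤8≤10 ✓
Π(2lᵢ+1) = 13×9×17 = 1989
triangle coeff Δ(6,4,8) = 1/23279256
Σ_t [0,2]: t=0:+1/1658880 t=1:−1/518400 t=2:+1/1658880 = -1/1382400
(3j)²=504/46189 [(6 4 8; 0 0 0)], sign=-1
Σ_t [0,2]: t=0:+1/2177280 t=1:−1/3870720 t=2:+1/87091200 = 37/174182400
(3j)²=20535/2586584 [(6 4 8; 3 -1 -2)], sign=+1
⇒ 4πI² = 1663335/9653501
I = (-1)√(1663335/9653501/(4π)) = -0.11709612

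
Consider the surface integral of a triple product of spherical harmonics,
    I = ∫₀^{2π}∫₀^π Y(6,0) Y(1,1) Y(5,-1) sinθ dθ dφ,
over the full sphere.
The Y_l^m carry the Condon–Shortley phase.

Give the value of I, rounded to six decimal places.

Checks pass: Σm=0; 12 even; l₃=5∈[5,7].
(2·6+1)(2·1+1)(2·5+1) = 429
Δ: 2! 10! 0! / 13! → 1/858
sum: t=1:−1/14400 = -1/14400
3j²(6 1 5; 0 0 0) = Δ·Π!·Σ² = 6/143  (sign +1)
sum: t=2:+1/34560 = 1/34560
3j²(6 1 5; 0 1 -1) = Δ·Π!·Σ² = 5/286  (sign +1)
combine: 4πI² = 429·6/143·5/286 = 45/143
take √, sign +1: I = 0.15824621

0.158246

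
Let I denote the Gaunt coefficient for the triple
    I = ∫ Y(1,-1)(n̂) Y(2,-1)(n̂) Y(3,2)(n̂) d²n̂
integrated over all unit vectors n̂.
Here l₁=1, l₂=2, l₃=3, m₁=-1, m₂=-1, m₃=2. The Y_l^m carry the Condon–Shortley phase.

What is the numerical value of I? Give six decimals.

0.261169

m-sum 0 ✓  L=6 even ✓  1≤3≤3 ✓
Π(2lᵢ+1) = 3×5×7 = 105
triangle coeff Δ(1,2,3) = 1/105
Σ_t [0,0]: t=0:+1/4 = 1/4
(3j)²=3/35 [(1 2 3; 0 0 0)], sign=-1
Σ_t [0,0]: t=0:+1/12 = 1/12
(3j)²=2/21 [(1 2 3; -1 -1 2)], sign=-1
⇒ 4πI² = 6/7
I = (+1)√(6/7/(4π)) = 0.26116903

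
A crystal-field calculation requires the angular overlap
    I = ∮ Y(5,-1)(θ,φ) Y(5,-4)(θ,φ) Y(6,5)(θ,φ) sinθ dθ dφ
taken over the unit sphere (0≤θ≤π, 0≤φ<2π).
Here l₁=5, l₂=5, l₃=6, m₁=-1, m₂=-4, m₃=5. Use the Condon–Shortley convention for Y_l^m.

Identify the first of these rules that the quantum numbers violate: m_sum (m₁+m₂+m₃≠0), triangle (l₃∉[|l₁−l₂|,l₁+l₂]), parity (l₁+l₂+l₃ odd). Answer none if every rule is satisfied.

none

azimuthal sum: -1 − 4 + 5 = 0  ✓
0 ≤ 6 ≤ 10 (triangle on l)  ✓
L = 5 + 5 + 6 = 16 (even)  ✓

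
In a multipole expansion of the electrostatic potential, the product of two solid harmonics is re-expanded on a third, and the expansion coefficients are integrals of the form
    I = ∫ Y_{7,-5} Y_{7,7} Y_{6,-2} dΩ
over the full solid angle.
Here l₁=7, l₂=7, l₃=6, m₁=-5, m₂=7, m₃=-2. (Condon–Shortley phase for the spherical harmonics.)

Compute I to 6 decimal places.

Rules hold: Σm=0, L=20 even, 0≤6≤14.
N = 15·15·13 = 2925
Δ = 8!·6!·6!/21! = 1/2444321880
Racah Σ t=1..7: t=1:−1/2612736000 t=2:+1/20736000 t=3:−1/1658880 t=4:+1/746496 t=5:−1/1658880 t=6:+1/20736000 t=7:−1/2612736000 = 1/4354560
⇒ 3j(7 7 6; 0 0 0)² = 1000/138567, sgn +1
Racah Σ t=8..8: t=8:+1/1393459200 = 1/1393459200
⇒ 3j(7 7 6; -5 7 -2)² = 11/646, sgn +1
4πI² = N·(3j₀)²·(3jₘ)² = 37500/104329
I = +1·√(0.35944/4π) = 0.16912514

0.169125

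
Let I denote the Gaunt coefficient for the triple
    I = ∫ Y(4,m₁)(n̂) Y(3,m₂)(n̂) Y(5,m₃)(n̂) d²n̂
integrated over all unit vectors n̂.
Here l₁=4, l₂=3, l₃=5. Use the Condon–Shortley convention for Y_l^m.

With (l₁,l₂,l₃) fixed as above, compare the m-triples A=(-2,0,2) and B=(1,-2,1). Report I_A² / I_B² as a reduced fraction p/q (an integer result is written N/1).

84/3125

Same 4,3,5: normalisation and zero-m 3j drop out of the ratio.
A: Δ: 2! 6! 4! / 13! → 1/180180; sum: t=0:+1/8640 t=1:−1/480 t=2:+1/576 = -1/4320; 3j²(4 3 5; -2 0 2) = Δ·Π!·Σ² = 1/2145  (sign +1)
B: Δ: 2! 6! 4! / 13! → 1/180180; sum: t=0:+1/432 t=1:−1/1152 = 5/3456; 3j²(4 3 5; 1 -2 1) = Δ·Π!·Σ² = 625/36036  (sign +1)
I_A²/I_B² = (1/2145)/(625/36036) = 84/3125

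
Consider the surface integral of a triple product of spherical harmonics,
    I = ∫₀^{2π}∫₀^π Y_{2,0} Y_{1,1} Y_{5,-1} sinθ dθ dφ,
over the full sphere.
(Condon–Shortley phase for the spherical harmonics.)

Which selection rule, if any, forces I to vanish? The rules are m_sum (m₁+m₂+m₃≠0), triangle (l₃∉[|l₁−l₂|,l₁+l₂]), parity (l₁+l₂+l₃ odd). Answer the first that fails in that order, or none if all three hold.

Σmᵢ = 0  ✓
l₃∈[|l₁−l₂|,l₁+l₂]=[1,3], have l₃=5  ✗
Σlᵢ = 8 ⇒ even

triangle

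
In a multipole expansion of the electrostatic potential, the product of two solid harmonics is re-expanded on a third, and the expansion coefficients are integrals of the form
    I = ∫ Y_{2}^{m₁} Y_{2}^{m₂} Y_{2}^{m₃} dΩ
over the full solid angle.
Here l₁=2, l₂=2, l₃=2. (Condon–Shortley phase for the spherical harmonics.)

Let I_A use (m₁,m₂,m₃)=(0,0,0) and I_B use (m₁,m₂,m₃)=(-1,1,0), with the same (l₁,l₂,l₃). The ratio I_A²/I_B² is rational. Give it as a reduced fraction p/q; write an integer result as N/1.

Shared (l₁,l₂,l₃)=(2,2,2): N and (l;000)² cancel in I_A²/I_B².
A: Δ = 2!·2!·2!/7! = 1/630; Racah Σ t=0..2: t=0:+1/8 t=1:−1/1 t=2:+1/8 = -3/4; ⇒ 3j(2 2 2; 0 0 0)² = 2/35, sgn -1
B: Δ = 2!·2!·2!/7! = 1/630; Racah Σ t=1..2: t=1:−1/4 t=2:+1/2 = 1/4; ⇒ 3j(2 2 2; -1 1 0)² = 1/70, sgn +1
I_A²/I_B² = (2/35)/(1/70) = 4/1

4/1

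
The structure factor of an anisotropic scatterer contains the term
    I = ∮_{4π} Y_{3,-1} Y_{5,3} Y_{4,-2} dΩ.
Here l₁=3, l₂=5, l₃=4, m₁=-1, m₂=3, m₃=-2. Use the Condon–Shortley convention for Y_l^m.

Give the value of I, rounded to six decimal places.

Rules hold: Σm=0, L=12 even, 2≤4≤8.
N = 7·11·9 = 693
Δ = 4!·2!·6!/13! = 1/180180
Racah Σ t=1..3: t=1:−1/576 t=2:+1/144 t=3:−1/576 = 1/288
⇒ 3j(3 5 4; 0 0 0)² = 20/1001, sgn +1
Racah Σ t=2..4: t=2:+1/5760 t=3:−1/720 t=4:+1/2304 = -1/1280
⇒ 3j(3 5 4; -1 3 -2)² = 27/1430, sgn -1
4πI² = N·(3j₀)²·(3jₘ)² = 486/1859
I = -1·√(0.261431/4π) = -0.14423595

-0.144236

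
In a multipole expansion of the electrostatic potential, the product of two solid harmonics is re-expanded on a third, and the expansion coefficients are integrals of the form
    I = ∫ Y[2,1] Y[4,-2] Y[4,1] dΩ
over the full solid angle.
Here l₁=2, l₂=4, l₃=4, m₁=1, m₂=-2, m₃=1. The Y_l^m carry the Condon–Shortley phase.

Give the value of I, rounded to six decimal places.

m-sum 0 ✓  L=10 even ✓  2≤4≤6 ✓
Π(2lᵢ+1) = 5×9×9 = 405
triangle coeff Δ(2,4,4) = 1/13860
Σ_t [0,2]: t=0:+1/192 t=1:−1/36 t=2:+1/192 = -5/288
(3j)²=20/693 [(2 4 4; 0 0 0)], sign=-1
Σ_t [0,1]: t=0:+1/96 t=1:−1/240 = 1/160
(3j)²=27/1540 [(2 4 4; 1 -2 1)], sign=-1
⇒ 4πI² = 1215/5929
I = (+1)√(1215/5929/(4π)) = 0.12770047

0.127700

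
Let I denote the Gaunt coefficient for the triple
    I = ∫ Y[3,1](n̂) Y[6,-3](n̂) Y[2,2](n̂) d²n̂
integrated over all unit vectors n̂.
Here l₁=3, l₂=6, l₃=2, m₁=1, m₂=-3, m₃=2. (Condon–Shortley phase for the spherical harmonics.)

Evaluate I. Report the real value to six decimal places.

|3−6|≤2≤3+6 violated ⇒ I = 0

0.000000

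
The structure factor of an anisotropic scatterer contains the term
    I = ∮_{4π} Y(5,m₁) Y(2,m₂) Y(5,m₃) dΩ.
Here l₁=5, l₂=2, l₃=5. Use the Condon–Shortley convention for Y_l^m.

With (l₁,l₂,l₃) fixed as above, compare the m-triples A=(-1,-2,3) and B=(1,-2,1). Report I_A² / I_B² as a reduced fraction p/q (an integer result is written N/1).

Same 5,2,5: normalisation and zero-m 3j drop out of the ratio.
A: Δ: 2! 8! 2! / 13! → 1/38610; sum: t=0:+1/5760 = 1/5760; 3j²(5 2 5; -1 -2 3) = Δ·Π!·Σ² = 56/2145  (sign +1)
B: Δ: 2! 8! 2! / 13! → 1/38610; sum: t=0:+1/2304 = 1/2304; 3j²(5 2 5; 1 -2 1) = Δ·Π!·Σ² = 5/143  (sign +1)
I_A²/I_B² = (56/2145)/(5/143) = 56/75

56/75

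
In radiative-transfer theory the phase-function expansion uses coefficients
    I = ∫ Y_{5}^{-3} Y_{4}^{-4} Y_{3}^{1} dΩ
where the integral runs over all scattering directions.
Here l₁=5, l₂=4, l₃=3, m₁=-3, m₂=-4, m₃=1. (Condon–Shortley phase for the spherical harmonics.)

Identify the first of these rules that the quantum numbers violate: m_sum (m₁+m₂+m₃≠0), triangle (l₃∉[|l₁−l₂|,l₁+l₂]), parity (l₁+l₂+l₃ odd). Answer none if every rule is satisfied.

m_sum

Σmᵢ = -6  ✗
l₃∈[|l₁−l₂|,l₁+l₂]=[1,9], have l₃=3
Σlᵢ = 12 ⇒ even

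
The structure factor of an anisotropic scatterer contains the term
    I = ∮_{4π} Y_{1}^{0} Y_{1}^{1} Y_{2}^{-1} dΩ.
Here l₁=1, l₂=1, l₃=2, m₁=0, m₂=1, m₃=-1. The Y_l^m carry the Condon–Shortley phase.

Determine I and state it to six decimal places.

Checks pass: Σm=0; 4 even; l₃=2∈[0,2].
(2·1+1)(2·1+1)(2·2+1) = 45
Δ: 0! 2! 2! / 5! → 1/30
sum: t=0:+1/1 = 1/1
3j²(1 1 2; 0 0 0) = Δ·Π!·Σ² = 2/15  (sign +1)
sum: t=0:+1/2 = 1/2
3j²(1 1 2; 0 1 -1) = Δ·Π!·Σ² = 1/10  (sign -1)
combine: 4πI² = 45·2/15·1/10 = 3/5
take √, sign -1: I = -0.21850969

-0.218510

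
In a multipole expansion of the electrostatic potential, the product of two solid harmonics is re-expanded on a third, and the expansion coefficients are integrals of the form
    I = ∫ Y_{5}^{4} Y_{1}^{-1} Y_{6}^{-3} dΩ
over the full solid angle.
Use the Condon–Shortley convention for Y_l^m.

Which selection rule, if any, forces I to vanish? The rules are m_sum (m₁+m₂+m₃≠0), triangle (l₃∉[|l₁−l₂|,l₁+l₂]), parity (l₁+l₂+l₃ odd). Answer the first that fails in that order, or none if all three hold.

Σmᵢ = 0  ✓
l₃∈[|l₁−l₂|,l₁+l₂]=[4,6], have l₃=6  ✓
Σlᵢ = 12 ⇒ even  ✓

none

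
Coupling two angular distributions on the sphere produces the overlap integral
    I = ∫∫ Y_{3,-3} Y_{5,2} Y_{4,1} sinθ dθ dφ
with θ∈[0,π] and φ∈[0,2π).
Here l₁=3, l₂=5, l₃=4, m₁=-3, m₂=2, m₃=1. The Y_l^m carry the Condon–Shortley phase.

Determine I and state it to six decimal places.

Checks pass: Σm=0; 12 even; l₃=4∈[2,8].
(2·3+1)(2·5+1)(2·4+1) = 693
Δ: 4! 2! 6! / 13! → 1/180180
sum: t=1:−1/576 t=2:+1/144 t=3:−1/576 = 1/288
3j²(3 5 4; 0 0 0) = Δ·Π!·Σ² = 20/1001  (sign +1)
sum: t=4:+1/1728 = 1/1728
3j²(3 5 4; -3 2 1) = Δ·Π!·Σ² = 25/858  (sign -1)
combine: 4πI² = 693·20/1001·25/858 = 750/1859
take √, sign -1: I = -0.17917854

-0.179179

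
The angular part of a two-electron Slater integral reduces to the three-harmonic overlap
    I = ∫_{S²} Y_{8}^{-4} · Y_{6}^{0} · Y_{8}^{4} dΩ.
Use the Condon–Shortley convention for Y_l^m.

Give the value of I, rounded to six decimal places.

Rules hold: Σm=0, L=22 even, 2≤8≤14.
N = 17·13·17 = 3757
Δ = 6!·10!·6!/23! = 1/13742520792
Racah Σ t=0..6: t=0:+1/41803776000 t=1:−1/435456000 t=2:+1/39813120 t=3:−1/18662400 t=4:+1/39813120 t=5:−1/435456000 t=6:+1/41803776000 = -11/1393459200
⇒ 3j(8 6 8; 0 0 0)² = 600/96577, sgn -1
Racah Σ t=2..6: t=2:+1/8360755200 t=3:−1/470292480 t=4:+1/185794560 t=5:−1/435456000 t=6:+1/8957952000 = 1/839808000
⇒ 3j(8 6 8; -4 0 4)² = 2048/289731, sgn +1
4πI² = N·(3j₀)²·(3jₘ)² = 409600/2482597
I = -1·√(0.164989/4π) = -0.11458346

-0.114583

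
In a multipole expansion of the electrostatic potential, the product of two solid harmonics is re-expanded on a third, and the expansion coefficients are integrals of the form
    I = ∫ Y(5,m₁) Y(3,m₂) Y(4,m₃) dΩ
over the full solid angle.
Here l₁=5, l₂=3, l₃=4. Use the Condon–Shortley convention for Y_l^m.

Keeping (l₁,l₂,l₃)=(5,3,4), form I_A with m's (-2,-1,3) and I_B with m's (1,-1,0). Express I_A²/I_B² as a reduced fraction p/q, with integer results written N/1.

Shared (l₁,l₂,l₃)=(5,3,4): N and (l;000)² cancel in I_A²/I_B².
A: Δ = 4!·6!·2!/13! = 1/180180; Racah Σ t=1..2: t=1:−1/4320 t=2:+1/960 = 7/8640; ⇒ 3j(5 3 4; -2 -1 3)² = 343/12870, sgn -1
B: Δ = 4!·6!·2!/13! = 1/180180; Racah Σ t=0..2: t=0:+1/2304 t=1:−1/216 t=2:+1/384 = -11/6912; ⇒ 3j(5 3 4; 1 -1 0)² = 11/1638, sgn -1
I_A²/I_B² = (343/12870)/(11/1638) = 2401/605

2401/605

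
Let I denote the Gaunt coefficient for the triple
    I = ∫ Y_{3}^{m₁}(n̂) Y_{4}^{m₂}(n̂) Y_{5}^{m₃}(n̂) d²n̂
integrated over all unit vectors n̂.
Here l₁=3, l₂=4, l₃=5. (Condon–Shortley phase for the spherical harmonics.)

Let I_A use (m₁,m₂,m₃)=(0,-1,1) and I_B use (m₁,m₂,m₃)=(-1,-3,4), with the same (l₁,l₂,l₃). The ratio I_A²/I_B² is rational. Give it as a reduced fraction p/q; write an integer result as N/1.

361/49

Same 3,4,5: normalisation and zero-m 3j drop out of the ratio.
A: Δ: 2! 4! 6! / 13! → 1/180180; sum: t=0:+1/432 t=1:−1/192 t=2:+1/1440 = -19/8640; 3j²(3 4 5; 0 -1 1) = Δ·Π!·Σ² = 361/30030  (sign -1)
B: Δ: 2! 4! 6! / 13! → 1/180180; sum: t=0:+1/5760 t=1:−1/4320 = -1/17280; 3j²(3 4 5; -1 -3 4) = Δ·Π!·Σ² = 7/4290  (sign +1)
I_A²/I_B² = (361/30030)/(7/4290) = 361/49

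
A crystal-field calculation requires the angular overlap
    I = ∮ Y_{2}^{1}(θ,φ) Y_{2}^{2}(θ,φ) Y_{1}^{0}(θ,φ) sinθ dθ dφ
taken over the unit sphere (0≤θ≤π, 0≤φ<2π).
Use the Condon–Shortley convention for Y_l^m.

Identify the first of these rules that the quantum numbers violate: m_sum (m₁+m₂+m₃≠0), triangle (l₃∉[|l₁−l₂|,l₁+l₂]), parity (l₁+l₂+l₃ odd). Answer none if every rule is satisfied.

m_sum

azimuthal sum: 1 + 2 + 0 = 3  ✗
0 ≤ 1 ≤ 4 (triangle on l)
L = 2 + 2 + 1 = 5 (odd)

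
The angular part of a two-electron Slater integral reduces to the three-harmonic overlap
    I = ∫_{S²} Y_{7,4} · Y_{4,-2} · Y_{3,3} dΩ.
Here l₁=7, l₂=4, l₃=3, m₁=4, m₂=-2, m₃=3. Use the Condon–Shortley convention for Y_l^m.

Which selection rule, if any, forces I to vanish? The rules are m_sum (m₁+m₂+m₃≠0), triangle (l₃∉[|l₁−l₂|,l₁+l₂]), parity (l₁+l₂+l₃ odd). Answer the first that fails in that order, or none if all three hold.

m_sum

m₁+m₂+m₃ = 4 − 2 + 3 = 5  ✗
triangle: |7−4|=3 ≤ l₃=3 ≤ 7+4=11
parity: l₁+l₂+l₃ = 14 is even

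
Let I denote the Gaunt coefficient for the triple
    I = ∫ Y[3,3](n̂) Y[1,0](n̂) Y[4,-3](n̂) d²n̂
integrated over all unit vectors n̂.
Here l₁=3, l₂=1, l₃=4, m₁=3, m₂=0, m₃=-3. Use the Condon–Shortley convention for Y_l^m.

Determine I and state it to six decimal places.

-0.162868

Checks pass: Σm=0; 8 even; l₃=4∈[2,4].
(2·3+1)(2·1+1)(2·4+1) = 189
Δ: 0! 6! 2! / 9! → 1/252
sum: t=0:+1/36 = 1/36
3j²(3 1 4; 0 0 0) = Δ·Π!·Σ² = 4/63  (sign +1)
sum: t=0:+1/720 = 1/720
3j²(3 1 4; 3 0 -3) = Δ·Π!·Σ² = 1/36  (sign -1)
combine: 4πI² = 189·4/63·1/36 = 1/3
take √, sign -1: I = -0.16286750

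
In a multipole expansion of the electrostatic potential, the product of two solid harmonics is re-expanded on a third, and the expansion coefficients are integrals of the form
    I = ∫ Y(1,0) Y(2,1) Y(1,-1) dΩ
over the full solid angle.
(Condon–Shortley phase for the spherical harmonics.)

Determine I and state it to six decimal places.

Rules hold: Σm=0, L=4 even, 1≤1≤3.
N = 3·5·3 = 45
Δ = 2!·0!·2!/5! = 1/30
Racah Σ t=1..1: t=1:−1/1 = -1/1
⇒ 3j(1 2 1; 0 0 0)² = 2/15, sgn +1
Racah Σ t=1..1: t=1:−1/2 = -1/2
⇒ 3j(1 2 1; 0 1 -1)² = 1/10, sgn -1
4πI² = N·(3j₀)²·(3jₘ)² = 3/5
I = -1·√(0.6/4π) = -0.21850969

-0.218510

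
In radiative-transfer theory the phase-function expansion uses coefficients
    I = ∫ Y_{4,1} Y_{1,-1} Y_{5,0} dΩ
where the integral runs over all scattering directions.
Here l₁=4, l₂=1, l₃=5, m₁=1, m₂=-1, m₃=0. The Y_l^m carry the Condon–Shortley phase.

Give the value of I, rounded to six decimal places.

0.155288

Checks pass: Σm=0; 10 even; l₃=5∈[3,5].
(2·4+1)(2·1+1)(2·5+1) = 297
Δ: 0! 8! 2! / 11! → 1/495
sum: t=0:+1/576 = 1/576
3j²(4 1 5; 0 0 0) = Δ·Π!·Σ² = 5/99  (sign -1)
sum: t=0:+1/1440 = 1/1440
3j²(4 1 5; 1 -1 0) = Δ·Π!·Σ² = 2/99  (sign -1)
combine: 4πI² = 297·5/99·2/99 = 10/33
take √, sign +1: I = 0.15528807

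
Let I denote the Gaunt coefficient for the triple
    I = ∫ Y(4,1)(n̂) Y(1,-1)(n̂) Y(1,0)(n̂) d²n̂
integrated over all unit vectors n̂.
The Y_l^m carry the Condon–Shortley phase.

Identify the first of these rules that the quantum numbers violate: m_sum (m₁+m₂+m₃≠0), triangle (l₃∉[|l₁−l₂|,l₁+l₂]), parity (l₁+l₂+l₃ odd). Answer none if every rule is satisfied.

azimuthal sum: 1 − 1 + 0 = 0  ✓
3 ≤ 1 ≤ 5 (triangle on l)  ✗
L = 4 + 1 + 1 = 6 (even)

triangle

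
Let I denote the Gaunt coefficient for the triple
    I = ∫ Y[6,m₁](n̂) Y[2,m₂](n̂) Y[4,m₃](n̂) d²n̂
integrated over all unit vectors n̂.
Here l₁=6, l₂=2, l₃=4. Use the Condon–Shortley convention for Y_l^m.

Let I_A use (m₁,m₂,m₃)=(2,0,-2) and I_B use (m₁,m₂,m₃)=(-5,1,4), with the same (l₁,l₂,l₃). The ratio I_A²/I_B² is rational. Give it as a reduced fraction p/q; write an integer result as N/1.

Same 6,2,4: normalisation and zero-m 3j drop out of the ratio.
A: Δ: 4! 8! 0! / 13! → 1/6435; sum: t=2:+1/5760 = 1/5760; 3j²(6 2 4; 2 0 -2) = Δ·Π!·Σ² = 56/2145  (sign +1)
B: Δ: 4! 8! 0! / 13! → 1/6435; sum: t=3:−1/241920 = -1/241920; 3j²(6 2 4; -5 1 4) = Δ·Π!·Σ² = 1/39  (sign -1)
I_A²/I_B² = (56/2145)/(1/39) = 56/55

56/55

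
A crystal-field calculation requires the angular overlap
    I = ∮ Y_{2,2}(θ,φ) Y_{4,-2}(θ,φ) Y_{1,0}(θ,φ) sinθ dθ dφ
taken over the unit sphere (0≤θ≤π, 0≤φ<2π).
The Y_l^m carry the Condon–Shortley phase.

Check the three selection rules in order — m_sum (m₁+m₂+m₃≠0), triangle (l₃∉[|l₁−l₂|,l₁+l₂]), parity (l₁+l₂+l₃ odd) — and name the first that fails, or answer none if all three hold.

Σmᵢ = 0  ✓
l₃∈[|l₁−l₂|,l₁+l₂]=[2,6], have l₃=1  ✗
Σlᵢ = 7 ⇒ odd

triangle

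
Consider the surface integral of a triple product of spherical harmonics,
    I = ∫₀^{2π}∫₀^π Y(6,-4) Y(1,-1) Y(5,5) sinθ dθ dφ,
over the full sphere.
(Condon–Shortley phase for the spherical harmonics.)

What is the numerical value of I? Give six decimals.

m-sum 0 ✓  L=12 even ✓  5≤5≤7 ✓
Π(2lᵢ+1) = 13×3×11 = 429
triangle coeff Δ(6,1,5) = 1/858
Σ_t [1,1]: t=1:−1/14400 = -1/14400
(3j)²=6/143 [(6 1 5; 0 0 0)], sign=+1
Σ_t [0,0]: t=0:+1/7257600 = 1/7257600
(3j)²=1/858 [(6 1 5; -4 -1 5)], sign=+1
⇒ 4πI² = 3/143
I = (+1)√(3/143/(4π)) = 0.04085899

0.040859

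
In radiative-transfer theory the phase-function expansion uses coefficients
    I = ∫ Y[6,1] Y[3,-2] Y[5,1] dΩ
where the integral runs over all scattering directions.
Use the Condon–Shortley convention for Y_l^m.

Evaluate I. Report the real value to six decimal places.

0.134828

Rules hold: Σm=0, L=14 even, 3≤5≤9.
N = 13·7·11 = 1001
Δ = 4!·8!·2!/15! = 1/675675
Racah Σ t=1..3: t=1:−1/8640 t=2:+1/2304 t=3:−1/8640 = 7/34560
⇒ 3j(6 3 5; 0 0 0)² = 7/429, sgn -1
Racah Σ t=0..1: t=0:+1/17280 t=1:−1/6912 = -1/11520
⇒ 3j(6 3 5; 1 -2 1)² = 2/143, sgn -1
4πI² = N·(3j₀)²·(3jₘ)² = 98/429
I = +1·√(0.228438/4π) = 0.13482780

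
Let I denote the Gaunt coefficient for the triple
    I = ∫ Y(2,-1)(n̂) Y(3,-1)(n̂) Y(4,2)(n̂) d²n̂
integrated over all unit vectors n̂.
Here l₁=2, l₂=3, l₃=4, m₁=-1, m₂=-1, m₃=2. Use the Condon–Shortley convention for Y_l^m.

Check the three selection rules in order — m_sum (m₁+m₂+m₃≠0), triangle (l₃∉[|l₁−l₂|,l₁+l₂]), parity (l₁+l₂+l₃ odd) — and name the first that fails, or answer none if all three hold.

m₁+m₂+m₃ = -1 − 1 + 2 = 0  ✓
triangle: |2−3|=1 ≤ l₃=4 ≤ 2+3=5  ✓
parity: l₁+l₂+l₃ = 9 is odd  ✗

parity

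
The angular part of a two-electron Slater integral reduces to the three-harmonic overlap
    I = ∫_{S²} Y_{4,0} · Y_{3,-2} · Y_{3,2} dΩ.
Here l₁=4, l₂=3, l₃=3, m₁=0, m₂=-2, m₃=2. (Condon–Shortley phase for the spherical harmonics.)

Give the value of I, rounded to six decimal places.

-0.179515

m-sum 0 ✓  L=10 even ✓  1≤3≤7 ✓
Π(2lᵢ+1) = 9×7×7 = 441
triangle coeff Δ(4,3,3) = 1/34650
Σ_t [1,3]: t=1:−1/72 t=2:+1/16 t=3:−1/72 = 5/144
(3j)²=2/77 [(4 3 3; 0 0 0)], sign=-1
Σ_t [0,1]: t=0:+1/576 t=1:−1/72 = -7/576
(3j)²=7/198 [(4 3 3; 0 -2 2)], sign=+1
⇒ 4πI² = 49/121
I = (-1)√(49/121/(4π)) = -0.17951487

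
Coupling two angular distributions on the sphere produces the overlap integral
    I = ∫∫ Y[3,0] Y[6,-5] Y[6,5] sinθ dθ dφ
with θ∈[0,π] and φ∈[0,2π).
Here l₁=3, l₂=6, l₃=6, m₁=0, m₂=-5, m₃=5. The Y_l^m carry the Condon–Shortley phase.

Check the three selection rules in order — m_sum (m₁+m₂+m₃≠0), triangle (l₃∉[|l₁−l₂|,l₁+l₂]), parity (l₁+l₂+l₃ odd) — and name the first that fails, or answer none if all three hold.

m₁+m₂+m₃ = 0 − 5 + 5 = 0  ✓
triangle: |3−6|=3 ≤ l₃=6 ≤ 3+6=9  ✓
parity: l₁+l₂+l₃ = 15 is odd  ✗

parity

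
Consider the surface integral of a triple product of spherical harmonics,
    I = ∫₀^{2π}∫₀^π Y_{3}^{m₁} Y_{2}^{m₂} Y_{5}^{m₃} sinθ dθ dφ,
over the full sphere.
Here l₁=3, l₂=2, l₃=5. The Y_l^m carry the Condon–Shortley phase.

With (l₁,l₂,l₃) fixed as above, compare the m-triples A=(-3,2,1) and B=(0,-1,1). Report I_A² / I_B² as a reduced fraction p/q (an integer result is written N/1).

Shared (l₁,l₂,l₃)=(3,2,5): N and (l;000)² cancel in I_A²/I_B².
A: Δ = 0!·6!·4!/11! = 1/2310; Racah Σ t=0..0: t=0:+1/17280 = 1/17280; ⇒ 3j(3 2 5; -3 2 1)² = 1/2310, sgn +1
B: Δ = 0!·6!·4!/11! = 1/2310; Racah Σ t=0..0: t=0:+1/216 = 1/216; ⇒ 3j(3 2 5; 0 -1 1)² = 8/231, sgn +1
I_A²/I_B² = (1/2310)/(8/231) = 1/80

1/80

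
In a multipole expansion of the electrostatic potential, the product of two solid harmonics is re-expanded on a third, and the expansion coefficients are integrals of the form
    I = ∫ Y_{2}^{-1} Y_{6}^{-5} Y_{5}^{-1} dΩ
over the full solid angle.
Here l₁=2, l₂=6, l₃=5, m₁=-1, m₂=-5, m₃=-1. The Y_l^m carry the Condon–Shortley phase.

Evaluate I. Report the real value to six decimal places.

0.000000

-1 − 5 − 1 = -7 ≠ 0: azimuthal integral kills it; I = 0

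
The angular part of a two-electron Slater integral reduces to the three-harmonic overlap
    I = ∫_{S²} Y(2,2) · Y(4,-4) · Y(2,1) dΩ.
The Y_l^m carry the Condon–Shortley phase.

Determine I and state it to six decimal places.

0.000000

Σmᵢ = -1 ≠ 0, so the φ-integral vanishes; I = 0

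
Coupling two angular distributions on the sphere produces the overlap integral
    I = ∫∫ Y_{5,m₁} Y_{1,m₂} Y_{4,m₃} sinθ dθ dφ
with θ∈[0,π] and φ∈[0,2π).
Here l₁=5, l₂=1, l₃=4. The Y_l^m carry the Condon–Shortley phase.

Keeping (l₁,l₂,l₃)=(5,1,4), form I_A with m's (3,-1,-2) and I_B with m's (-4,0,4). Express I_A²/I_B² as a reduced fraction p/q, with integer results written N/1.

28/9

l's match ⇒ only the (l;m) 3-j factors differ between A and B.
A: triangle coeff Δ(5,1,4) = 1/495; Σ_t [0,0]: t=0:+1/2880 = 1/2880; (3j)²=28/495 [(5 1 4; 3 -1 -2)], sign=+1
B: triangle coeff Δ(5,1,4) = 1/495; Σ_t [1,1]: t=1:−1/40320 = -1/40320; (3j)²=1/55 [(5 1 4; -4 0 4)], sign=-1
I_A²/I_B² = (28/495)/(1/55) = 28/9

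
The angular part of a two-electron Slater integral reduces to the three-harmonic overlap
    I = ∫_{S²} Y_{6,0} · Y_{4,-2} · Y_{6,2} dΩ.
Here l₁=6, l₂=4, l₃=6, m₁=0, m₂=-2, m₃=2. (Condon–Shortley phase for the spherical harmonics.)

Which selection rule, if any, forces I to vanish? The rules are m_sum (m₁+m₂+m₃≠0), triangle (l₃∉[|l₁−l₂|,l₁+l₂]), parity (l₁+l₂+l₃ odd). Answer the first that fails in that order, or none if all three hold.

none

azimuthal sum: 0 − 2 + 2 = 0  ✓
2 ≤ 6 ≤ 10 (triangle on l)  ✓
L = 6 + 4 + 6 = 16 (even)  ✓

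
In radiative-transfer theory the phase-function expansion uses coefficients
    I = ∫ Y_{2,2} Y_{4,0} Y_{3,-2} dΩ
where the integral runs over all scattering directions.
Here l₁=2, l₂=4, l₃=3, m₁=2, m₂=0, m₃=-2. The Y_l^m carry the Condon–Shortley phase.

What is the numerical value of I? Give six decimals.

L=9 odd ⇒ parity kills the (l;000) factor ⇒ I = 0

0.000000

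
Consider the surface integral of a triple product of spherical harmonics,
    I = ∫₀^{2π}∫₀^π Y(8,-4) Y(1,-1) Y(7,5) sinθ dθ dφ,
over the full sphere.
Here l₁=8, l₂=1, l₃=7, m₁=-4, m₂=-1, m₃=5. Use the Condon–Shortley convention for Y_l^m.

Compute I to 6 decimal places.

0.074948

Rules hold: Σm=0, L=16 even, 7≤7≤9.
N = 17·3·15 = 765
Δ = 2!·14!·0!/17! = 1/2040
Racah Σ t=1..1: t=1:−1/25401600 = -1/25401600
⇒ 3j(8 1 7; 0 0 0)² = 8/255, sgn +1
Racah Σ t=0..0: t=0:+1/1916006400 = 1/1916006400
⇒ 3j(8 1 7; -4 -1 5)² = 1/340, sgn +1
4πI² = N·(3j₀)²·(3jₘ)² = 6/85
I = +1·√(0.0705882/4π) = 0.07494820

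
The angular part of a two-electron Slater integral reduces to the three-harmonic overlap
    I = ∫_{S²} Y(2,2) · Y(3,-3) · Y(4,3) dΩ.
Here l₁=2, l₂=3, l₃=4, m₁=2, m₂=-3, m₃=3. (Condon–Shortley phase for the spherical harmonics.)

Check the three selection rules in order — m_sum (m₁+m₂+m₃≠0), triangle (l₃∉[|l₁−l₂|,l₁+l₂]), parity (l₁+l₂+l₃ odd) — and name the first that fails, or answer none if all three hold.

m₁+m₂+m₃ = 2 − 3 + 3 = 2  ✗
triangle: |2−3|=1 ≤ l₃=4 ≤ 2+3=5
parity: l₁+l₂+l₃ = 9 is odd

m_sum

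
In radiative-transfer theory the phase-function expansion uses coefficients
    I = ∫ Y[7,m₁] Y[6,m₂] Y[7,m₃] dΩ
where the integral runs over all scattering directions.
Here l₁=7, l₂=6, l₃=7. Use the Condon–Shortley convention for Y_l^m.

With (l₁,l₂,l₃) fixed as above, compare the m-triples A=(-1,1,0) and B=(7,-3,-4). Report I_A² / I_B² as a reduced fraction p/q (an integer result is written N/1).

Shared (l₁,l₂,l₃)=(7,6,7): N and (l;000)² cancel in I_A²/I_B².
A: Δ = 6!·8!·6!/21! = 1/2444321880; Racah Σ t=1..6: t=1:−1/435456000 t=2:+1/8294400 t=3:−1/1244160 t=4:+1/995328 t=5:−1/4147200 t=6:+1/124416000 = 1/11612160; ⇒ 3j(7 6 7; -1 1 0)² = 125/92378, sgn -1
B: Δ = 6!·8!·6!/21! = 1/2444321880; Racah Σ t=0..0: t=0:+1/1045094400 = 1/1045094400; ⇒ 3j(7 6 7; 7 -3 -4)² = 11/646, sgn -1
I_A²/I_B² = (125/92378)/(11/646) = 125/1573

125/1573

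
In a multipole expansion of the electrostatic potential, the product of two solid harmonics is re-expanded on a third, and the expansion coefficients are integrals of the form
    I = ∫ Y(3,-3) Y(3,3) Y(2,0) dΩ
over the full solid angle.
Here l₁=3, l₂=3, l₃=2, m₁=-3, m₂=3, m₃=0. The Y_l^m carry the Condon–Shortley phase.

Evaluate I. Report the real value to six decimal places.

Rules hold: Σm=0, L=8 even, 0≤2≤6.
N = 7·7·5 = 245
Δ = 4!·2!·2!/9! = 1/3780
Racah Σ t=1..3: t=1:−1/24 t=2:+1/4 t=3:−1/24 = 1/6
⇒ 3j(3 3 2; 0 0 0)² = 4/105, sgn +1
Racah Σ t=4..4: t=4:+1/96 = 1/96
⇒ 3j(3 3 2; -3 3 0)² = 5/84, sgn +1
4πI² = N·(3j₀)²·(3jₘ)² = 5/9
I = +1·√(0.555556/4π) = 0.21026104

0.210261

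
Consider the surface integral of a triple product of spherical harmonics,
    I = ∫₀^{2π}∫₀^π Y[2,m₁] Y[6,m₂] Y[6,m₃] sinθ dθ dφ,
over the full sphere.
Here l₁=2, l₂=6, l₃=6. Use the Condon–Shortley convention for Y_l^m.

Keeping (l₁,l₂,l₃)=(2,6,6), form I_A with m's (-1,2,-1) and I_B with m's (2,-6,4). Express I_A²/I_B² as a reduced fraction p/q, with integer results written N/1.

Shared (l₁,l₂,l₃)=(2,6,6): N and (l;000)² cancel in I_A²/I_B².
A: Δ = 2!·2!·10!/15! = 1/90090; Racah Σ t=1..2: t=1:−1/60480 t=2:+1/34560 = 1/80640; ⇒ 3j(2 6 6; -1 2 -1)² = 6/1001, sgn -1
B: Δ = 2!·2!·10!/15! = 1/90090; Racah Σ t=0..0: t=0:+1/14515200 = 1/14515200; ⇒ 3j(2 6 6; 2 -6 4)² = 2/455, sgn +1
I_A²/I_B² = (6/1001)/(2/455) = 15/11

15/11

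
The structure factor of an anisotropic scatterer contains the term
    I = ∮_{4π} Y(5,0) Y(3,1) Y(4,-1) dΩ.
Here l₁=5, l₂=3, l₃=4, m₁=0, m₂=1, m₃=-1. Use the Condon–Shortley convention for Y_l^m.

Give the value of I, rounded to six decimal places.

m-sum 0 ✓  L=12 even ✓  2≤4≤8 ✓
Π(2lᵢ+1) = 11×7×9 = 693
triangle coeff Δ(5,3,4) = 1/180180
Σ_t [1,3]: t=1:−1/576 t=2:+1/144 t=3:−1/576 = 1/288
(3j)²=20/1001 [(5 3 4; 0 0 0)], sign=+1
Σ_t [2,4]: t=2:+1/288 t=3:−1/288 t=4:+1/5760 = 1/5760
(3j)²=1/12012 [(5 3 4; 0 1 -1)], sign=-1
⇒ 4πI² = 15/13013
I = (-1)√(15/13013/(4π)) = -0.00957750

-0.009577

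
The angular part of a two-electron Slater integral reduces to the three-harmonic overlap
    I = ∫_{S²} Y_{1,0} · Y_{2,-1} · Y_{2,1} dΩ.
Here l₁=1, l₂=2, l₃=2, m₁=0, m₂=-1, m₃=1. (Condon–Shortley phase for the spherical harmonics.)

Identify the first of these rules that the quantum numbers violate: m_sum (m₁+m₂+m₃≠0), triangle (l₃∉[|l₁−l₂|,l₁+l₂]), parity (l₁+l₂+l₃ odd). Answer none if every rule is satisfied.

parity

Σmᵢ = 0  ✓
l₃∈[|l₁−l₂|,l₁+l₂]=[1,3], have l₃=2  ✓
Σlᵢ = 5 ⇒ odd  ✗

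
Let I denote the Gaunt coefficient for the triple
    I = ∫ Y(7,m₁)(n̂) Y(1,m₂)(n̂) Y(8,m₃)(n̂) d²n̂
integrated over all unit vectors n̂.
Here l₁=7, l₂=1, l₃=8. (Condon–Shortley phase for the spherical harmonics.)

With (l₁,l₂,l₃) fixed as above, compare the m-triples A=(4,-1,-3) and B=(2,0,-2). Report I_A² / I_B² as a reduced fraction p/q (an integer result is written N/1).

1/6

Shared (l₁,l₂,l₃)=(7,1,8): N and (l;000)² cancel in I_A²/I_B².
A: Δ = 0!·14!·2!/17! = 1/2040; Racah Σ t=0..0: t=0:+1/479001600 = 1/479001600; ⇒ 3j(7 1 8; 4 -1 -3)² = 1/204, sgn -1
B: Δ = 0!·14!·2!/17! = 1/2040; Racah Σ t=0..0: t=0:+1/43545600 = 1/43545600; ⇒ 3j(7 1 8; 2 0 -2)² = 1/34, sgn +1
I_A²/I_B² = (1/204)/(1/34) = 1/6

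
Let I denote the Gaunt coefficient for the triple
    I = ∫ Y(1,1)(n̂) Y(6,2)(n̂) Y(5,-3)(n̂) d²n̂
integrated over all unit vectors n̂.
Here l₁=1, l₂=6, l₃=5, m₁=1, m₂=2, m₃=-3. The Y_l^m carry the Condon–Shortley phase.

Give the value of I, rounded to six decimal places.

Rules hold: Σm=0, L=12 even, 5≤5≤7.
N = 3·13·11 = 429
Δ = 2!·0!·10!/13! = 1/858
Racah Σ t=1..1: t=1:−1/14400 = -1/14400
⇒ 3j(1 6 5; 0 0 0)² = 6/143, sgn +1
Racah Σ t=0..0: t=0:+1/161280 = 1/161280
⇒ 3j(1 6 5; 1 2 -3)² = 1/143, sgn +1
4πI² = N·(3j₀)²·(3jₘ)² = 18/143
I = +1·√(0.125874/4π) = 0.10008369

0.100084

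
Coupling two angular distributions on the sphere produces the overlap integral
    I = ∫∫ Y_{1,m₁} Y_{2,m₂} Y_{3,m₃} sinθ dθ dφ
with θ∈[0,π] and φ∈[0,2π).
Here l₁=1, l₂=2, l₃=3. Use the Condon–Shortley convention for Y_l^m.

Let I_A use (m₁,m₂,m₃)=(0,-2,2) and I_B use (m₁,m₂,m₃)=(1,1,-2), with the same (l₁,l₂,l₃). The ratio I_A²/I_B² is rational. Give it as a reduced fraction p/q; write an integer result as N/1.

Shared (l₁,l₂,l₃)=(1,2,3): N and (l;000)² cancel in I_A²/I_B².
A: Δ = 0!·2!·4!/7! = 1/105; Racah Σ t=0..0: t=0:+1/24 = 1/24; ⇒ 3j(1 2 3; 0 -2 2)² = 1/21, sgn -1
B: Δ = 0!·2!·4!/7! = 1/105; Racah Σ t=0..0: t=0:+1/12 = 1/12; ⇒ 3j(1 2 3; 1 1 -2)² = 2/21, sgn -1
I_A²/I_B² = (1/21)/(2/21) = 1/2

1/2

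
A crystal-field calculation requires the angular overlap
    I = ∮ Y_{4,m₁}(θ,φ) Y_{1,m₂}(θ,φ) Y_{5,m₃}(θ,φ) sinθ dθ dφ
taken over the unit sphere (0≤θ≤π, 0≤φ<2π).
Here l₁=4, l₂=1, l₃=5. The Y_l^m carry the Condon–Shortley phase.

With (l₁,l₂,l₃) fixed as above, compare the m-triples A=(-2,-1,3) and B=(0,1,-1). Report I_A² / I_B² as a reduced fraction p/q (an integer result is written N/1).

28/15

Same 4,1,5: normalisation and zero-m 3j drop out of the ratio.
A: Δ: 0! 8! 2! / 11! → 1/495; sum: t=0:+1/2880 = 1/2880; 3j²(4 1 5; -2 -1 3) = Δ·Π!·Σ² = 28/495  (sign +1)
B: Δ: 0! 8! 2! / 11! → 1/495; sum: t=0:+1/1152 = 1/1152; 3j²(4 1 5; 0 1 -1) = Δ·Π!·Σ² = 1/33  (sign +1)
I_A²/I_B² = (28/495)/(1/33) = 28/15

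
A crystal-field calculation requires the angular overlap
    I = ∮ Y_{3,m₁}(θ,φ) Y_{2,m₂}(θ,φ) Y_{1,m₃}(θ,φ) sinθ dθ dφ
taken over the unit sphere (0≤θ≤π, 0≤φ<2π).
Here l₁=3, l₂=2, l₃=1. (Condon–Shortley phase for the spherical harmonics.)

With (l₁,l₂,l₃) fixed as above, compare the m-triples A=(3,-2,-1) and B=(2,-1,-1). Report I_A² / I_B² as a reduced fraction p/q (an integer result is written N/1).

l's match ⇒ only the (l;m) 3-j factors differ between A and B.
A: triangle coeff Δ(3,2,1) = 1/105; Σ_t [0,0]: t=0:+1/48 = 1/48; (3j)²=1/7 [(3 2 1; 3 -2 -1)], sign=+1
B: triangle coeff Δ(3,2,1) = 1/105; Σ_t [1,1]: t=1:−1/12 = -1/12; (3j)²=2/21 [(3 2 1; 2 -1 -1)], sign=-1
I_A²/I_B² = (1/7)/(2/21) = 3/2

3/2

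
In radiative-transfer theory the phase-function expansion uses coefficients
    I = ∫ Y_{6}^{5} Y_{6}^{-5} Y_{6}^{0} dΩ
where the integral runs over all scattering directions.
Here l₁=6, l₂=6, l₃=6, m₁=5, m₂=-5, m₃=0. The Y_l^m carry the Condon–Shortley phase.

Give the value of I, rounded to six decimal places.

Rules hold: Σm=0, L=18 even, 0≤6≤12.
N = 13·13·13 = 2197
Δ = 6!·6!·6!/19! = 1/325909584
Racah Σ t=0..6: t=0:+1/373248000 t=1:−1/1728000 t=2:+1/110592 t=3:−1/46656 t=4:+1/110592 t=5:−1/1728000 t=6:+1/373248000 = -7/1555200
⇒ 3j(6 6 6; 0 0 0)² = 400/46189, sgn -1
Racah Σ t=0..1: t=0:+1/10368000 t=1:−1/62208000 = 1/12441600
⇒ 3j(6 6 6; 5 -5 0)² = 275/16796, sgn +1
4πI² = N·(3j₀)²·(3jₘ)² = 32500/104329
I = -1·√(0.311515/4π) = -0.15744694

-0.157447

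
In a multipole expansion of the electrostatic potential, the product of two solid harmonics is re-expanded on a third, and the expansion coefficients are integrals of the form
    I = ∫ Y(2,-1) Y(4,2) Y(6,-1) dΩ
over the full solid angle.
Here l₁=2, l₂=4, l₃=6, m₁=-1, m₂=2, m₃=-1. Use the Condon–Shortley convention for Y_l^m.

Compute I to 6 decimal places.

Checks pass: Σm=0; 12 even; l₃=6∈[2,6].
(2·2+1)(2·4+1)(2·6+1) = 585
Δ: 0! 4! 8! / 13! → 1/6435
sum: t=0:+1/2304 = 1/2304
3j²(2 4 6; 0 0 0) = Δ·Π!·Σ² = 5/143  (sign +1)
sum: t=0:+1/8640 = 1/8640
3j²(2 4 6; -1 2 -1) = Δ·Π!·Σ² = 14/1287  (sign -1)
combine: 4πI² = 585·5/143·14/1287 = 350/1573
take √, sign -1: I = -0.13306527

-0.133065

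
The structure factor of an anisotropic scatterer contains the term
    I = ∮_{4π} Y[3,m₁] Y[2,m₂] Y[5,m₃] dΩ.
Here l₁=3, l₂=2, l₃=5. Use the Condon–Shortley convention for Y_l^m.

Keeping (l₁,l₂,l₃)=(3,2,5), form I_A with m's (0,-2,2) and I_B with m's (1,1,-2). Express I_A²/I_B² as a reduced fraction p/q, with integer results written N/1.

l's match ⇒ only the (l;m) 3-j factors differ between A and B.
A: triangle coeff Δ(3,2,5) = 1/2310; Σ_t [0,0]: t=0:+1/864 = 1/864; (3j)²=1/66 [(3 2 5; 0 -2 2)], sign=-1
B: triangle coeff Δ(3,2,5) = 1/2310; Σ_t [0,0]: t=0:+1/288 = 1/288; (3j)²=1/22 [(3 2 5; 1 1 -2)], sign=-1
I_A²/I_B² = (1/66)/(1/22) = 1/3

1/3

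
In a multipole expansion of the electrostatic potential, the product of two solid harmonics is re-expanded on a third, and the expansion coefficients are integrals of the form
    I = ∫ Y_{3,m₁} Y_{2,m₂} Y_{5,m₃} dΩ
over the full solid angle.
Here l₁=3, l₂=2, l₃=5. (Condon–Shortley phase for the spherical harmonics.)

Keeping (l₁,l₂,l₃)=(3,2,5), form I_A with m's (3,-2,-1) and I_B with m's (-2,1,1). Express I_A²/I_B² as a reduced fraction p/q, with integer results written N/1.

1/24

Same 3,2,5: normalisation and zero-m 3j drop out of the ratio.
A: Δ: 0! 6! 4! / 11! → 1/2310; sum: t=0:+1/17280 = 1/17280; 3j²(3 2 5; 3 -2 -1) = Δ·Π!·Σ² = 1/2310  (sign +1)
B: Δ: 0! 6! 4! / 11! → 1/2310; sum: t=0:+1/720 = 1/720; 3j²(3 2 5; -2 1 1) = Δ·Π!·Σ² = 4/385  (sign +1)
I_A²/I_B² = (1/2310)/(4/385) = 1/24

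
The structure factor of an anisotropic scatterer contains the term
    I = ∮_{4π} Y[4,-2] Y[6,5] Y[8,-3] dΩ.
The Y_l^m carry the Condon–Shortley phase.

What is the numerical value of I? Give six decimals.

Checks pass: Σm=0; 18 even; l₃=8∈[2,10].
(2·4+1)(2·6+1)(2·8+1) = 1989
Δ: 2! 6! 10! / 19! → 1/23279256
sum: t=0:+1/1658880 t=1:−1/518400 t=2:+1/1658880 = -1/1382400
3j²(4 6 8; 0 0 0) = Δ·Π!·Σ² = 504/46189  (sign -1)
sum: t=1:−1/435456000 t=2:+1/34836480 = 23/870912000
3j²(4 6 8; -2 5 -3) = Δ·Π!·Σ² = 5819/705432  (sign -1)
combine: 4πI² = 1989·504/46189·5819/705432 = 14283/79781
take √, sign +1: I = 0.11935897

0.119359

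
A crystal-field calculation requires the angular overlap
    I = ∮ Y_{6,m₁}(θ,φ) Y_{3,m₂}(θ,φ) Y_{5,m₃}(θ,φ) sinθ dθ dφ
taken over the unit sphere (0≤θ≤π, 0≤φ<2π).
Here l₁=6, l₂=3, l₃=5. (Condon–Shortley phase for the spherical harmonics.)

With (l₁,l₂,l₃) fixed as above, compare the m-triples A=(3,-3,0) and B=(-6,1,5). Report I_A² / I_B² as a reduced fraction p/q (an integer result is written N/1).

28/33

l's match ⇒ only the (l;m) 3-j factors differ between A and B.
A: triangle coeff Δ(6,3,5) = 1/675675; Σ_t [0,0]: t=0:+1/34560 = 1/34560; (3j)²=4/143 [(6 3 5; 3 -3 0)], sign=-1
B: triangle coeff Δ(6,3,5) = 1/675675; Σ_t [4,4]: t=4:+1/1935360 = 1/1935360; (3j)²=3/91 [(6 3 5; -6 1 5)], sign=+1
I_A²/I_B² = (4/143)/(3/91) = 28/33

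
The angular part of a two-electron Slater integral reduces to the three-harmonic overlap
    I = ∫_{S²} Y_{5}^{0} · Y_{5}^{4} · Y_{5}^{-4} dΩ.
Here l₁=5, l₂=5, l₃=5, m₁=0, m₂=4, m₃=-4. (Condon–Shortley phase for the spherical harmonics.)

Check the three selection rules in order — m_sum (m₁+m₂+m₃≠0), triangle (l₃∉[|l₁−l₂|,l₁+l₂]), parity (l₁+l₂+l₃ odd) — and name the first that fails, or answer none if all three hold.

Σmᵢ = 0  ✓
l₃∈[|l₁−l₂|,l₁+l₂]=[0,10], have l₃=5  ✓
Σlᵢ = 15 ⇒ odd  ✗

parity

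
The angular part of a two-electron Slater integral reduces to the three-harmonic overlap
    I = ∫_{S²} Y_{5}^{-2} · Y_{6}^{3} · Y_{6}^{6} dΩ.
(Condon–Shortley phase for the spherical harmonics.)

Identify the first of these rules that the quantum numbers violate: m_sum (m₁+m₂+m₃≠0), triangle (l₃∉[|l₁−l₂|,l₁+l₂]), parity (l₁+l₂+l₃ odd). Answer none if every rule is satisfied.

Σmᵢ = 7  ✗
l₃∈[|l₁−l₂|,l₁+l₂]=[1,11], have l₃=6
Σlᵢ = 17 ⇒ odd

m_sum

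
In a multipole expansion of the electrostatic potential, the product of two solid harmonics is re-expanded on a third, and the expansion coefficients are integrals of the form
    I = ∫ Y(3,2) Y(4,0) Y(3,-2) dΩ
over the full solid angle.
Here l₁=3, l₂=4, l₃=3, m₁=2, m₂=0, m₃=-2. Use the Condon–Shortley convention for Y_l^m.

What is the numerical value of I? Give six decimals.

-0.179515

Rules hold: Σm=0, L=10 even, 1≤3≤7.
N = 7·9·7 = 441
Δ = 4!·2!·4!/11! = 1/34650
Racah Σ t=1..3: t=1:−1/72 t=2:+1/16 t=3:−1/72 = 5/144
⇒ 3j(3 4 3; 0 0 0)² = 2/77, sgn -1
Racah Σ t=0..1: t=0:+1/576 t=1:−1/72 = -7/576
⇒ 3j(3 4 3; 2 0 -2)² = 7/198, sgn +1
4πI² = N·(3j₀)²·(3jₘ)² = 49/121
I = -1·√(0.404959/4π) = -0.17951487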